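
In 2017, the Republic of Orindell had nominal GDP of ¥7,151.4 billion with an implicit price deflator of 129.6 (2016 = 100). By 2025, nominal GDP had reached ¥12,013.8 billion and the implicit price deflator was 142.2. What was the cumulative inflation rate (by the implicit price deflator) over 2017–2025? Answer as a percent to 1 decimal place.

9.7%

Price-level change = 142.2 / 129.6 − 1 = 0.0972.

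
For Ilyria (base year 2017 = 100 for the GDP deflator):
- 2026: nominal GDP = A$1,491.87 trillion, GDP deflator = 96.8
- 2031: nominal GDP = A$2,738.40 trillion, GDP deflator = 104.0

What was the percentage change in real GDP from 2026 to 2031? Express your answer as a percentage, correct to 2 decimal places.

70.85%

Deflate each year: 2026 → 1491.87/0.968 = 1541.19; 2031 → 2738.40/1.040 = 2633.08.
So real GDP changed by 2633.08/1541.19 − 1 = 0.7085, i.e. 70.85%.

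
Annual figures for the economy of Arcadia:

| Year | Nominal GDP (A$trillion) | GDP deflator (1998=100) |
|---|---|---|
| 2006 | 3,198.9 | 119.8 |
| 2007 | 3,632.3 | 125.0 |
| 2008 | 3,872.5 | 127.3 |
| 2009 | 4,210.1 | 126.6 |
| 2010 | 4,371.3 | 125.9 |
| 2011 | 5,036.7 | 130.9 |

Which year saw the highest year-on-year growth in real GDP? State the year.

2007: real = 3632.3/1.250 = 2905.84; growth vs 2006 (2670.20) = 8.82%.
2008: real = 3872.5/1.273 = 3042.03; growth vs 2007 (2905.84) = 4.69%.
2009: real = 4210.1/1.266 = 3325.51; growth vs 2008 (3042.03) = 9.32%.
2010: real = 4371.3/1.259 = 3472.04; growth vs 2009 (3325.51) = 4.41%.
2011: real = 5036.7/1.309 = 3847.75; growth vs 2010 (3472.04) = 10.82%.

2011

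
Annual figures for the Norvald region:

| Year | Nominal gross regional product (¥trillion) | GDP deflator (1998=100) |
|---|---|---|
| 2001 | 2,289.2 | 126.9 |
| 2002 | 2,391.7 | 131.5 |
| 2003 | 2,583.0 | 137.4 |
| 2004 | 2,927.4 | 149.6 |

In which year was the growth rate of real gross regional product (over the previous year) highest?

2002: real = 2391.7/1.315 = 1818.78; growth vs 2001 (1803.94) = 0.82%.
2003: real = 2583.0/1.374 = 1879.91; growth vs 2002 (1818.78) = 3.36%.
2004: real = 2927.4/1.496 = 1956.82; growth vs 2003 (1879.91) = 4.09%.

2004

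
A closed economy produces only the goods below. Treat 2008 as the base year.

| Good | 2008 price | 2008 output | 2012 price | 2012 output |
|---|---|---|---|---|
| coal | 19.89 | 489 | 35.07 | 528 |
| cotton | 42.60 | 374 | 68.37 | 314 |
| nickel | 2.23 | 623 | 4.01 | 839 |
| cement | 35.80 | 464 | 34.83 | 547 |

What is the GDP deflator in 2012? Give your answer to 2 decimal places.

Nominal GDP 2012 = 35.07·528 + 68.37·314 + 4.01·839 + 34.83·547 = 62401.54.
Real GDP 2012 (at 2008 prices) = 19.89·528 + 42.60·314 + 2.23·839 + 35.80·547 = 45331.89.
Deflator = Nominal/Real × 100 = 62401.54/45331.89 × 100 = 137.655.

137.65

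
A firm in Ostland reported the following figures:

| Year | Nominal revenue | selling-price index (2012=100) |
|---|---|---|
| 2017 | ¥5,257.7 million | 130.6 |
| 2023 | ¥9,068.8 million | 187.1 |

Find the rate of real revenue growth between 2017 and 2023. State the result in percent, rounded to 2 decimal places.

20.40%

Deflate each year: 2017 → 5257.7/1.306 = 4025.80; 2023 → 9068.8/1.871 = 4847.03.
So real revenue changed by 4847.03/4025.80 − 1 = 0.2040, i.e. 20.40%.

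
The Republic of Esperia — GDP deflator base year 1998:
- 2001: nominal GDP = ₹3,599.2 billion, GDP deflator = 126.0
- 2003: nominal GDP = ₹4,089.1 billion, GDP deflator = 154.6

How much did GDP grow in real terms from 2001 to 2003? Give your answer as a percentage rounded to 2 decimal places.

Deflate each year: 2001 → 3599.2/1.260 = 2856.51; 2003 → 4089.1/1.546 = 2644.95.
So real GDP changed by 2644.95/2856.51 − 1 = -0.0741, i.e. -7.41%.

-7.41%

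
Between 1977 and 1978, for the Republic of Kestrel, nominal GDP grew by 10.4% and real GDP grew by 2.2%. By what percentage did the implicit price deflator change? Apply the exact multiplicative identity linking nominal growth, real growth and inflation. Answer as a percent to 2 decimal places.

8.02%

(1 + g_nom) = (1 + g_real)(1 + π), so π = 1.1040 / 1.0220 − 1 = 0.08023.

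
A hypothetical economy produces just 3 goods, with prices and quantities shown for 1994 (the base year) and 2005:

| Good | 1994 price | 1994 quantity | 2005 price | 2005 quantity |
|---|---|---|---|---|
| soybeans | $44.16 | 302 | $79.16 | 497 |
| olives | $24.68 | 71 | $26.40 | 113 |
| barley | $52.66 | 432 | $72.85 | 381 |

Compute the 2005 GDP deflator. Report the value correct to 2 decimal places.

Nominal GDP 2005 = 79.16·497 + 26.40·113 + 72.85·381 = 70081.57.
Real GDP 2005 (at 1994 prices) = 44.16·497 + 24.68·113 + 52.66·381 = 44799.82.
Deflator = Nominal/Real × 100 = 70081.57/44799.82 × 100 = 156.433.

156.43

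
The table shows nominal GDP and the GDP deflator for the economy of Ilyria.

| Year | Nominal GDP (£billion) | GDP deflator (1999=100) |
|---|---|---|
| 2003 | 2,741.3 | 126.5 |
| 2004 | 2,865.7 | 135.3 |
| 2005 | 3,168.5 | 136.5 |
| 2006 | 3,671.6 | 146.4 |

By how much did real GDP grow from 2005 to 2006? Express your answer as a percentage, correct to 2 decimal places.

8.04%

Real GDP 2005 = 3168.5/1.365 = 2321.25.
Real GDP 2006 = 3671.6/1.464 = 2507.92.
Change = 2507.92/2321.25 − 1 = 0.0804.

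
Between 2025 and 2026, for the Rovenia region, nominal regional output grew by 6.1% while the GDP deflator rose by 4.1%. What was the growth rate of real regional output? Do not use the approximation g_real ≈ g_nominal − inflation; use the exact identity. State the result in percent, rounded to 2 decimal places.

(1 + g_nom) = (1 + g_real)(1 + π), so g_real = 1.0610 / 1.0410 − 1 = 0.01921.

1.92%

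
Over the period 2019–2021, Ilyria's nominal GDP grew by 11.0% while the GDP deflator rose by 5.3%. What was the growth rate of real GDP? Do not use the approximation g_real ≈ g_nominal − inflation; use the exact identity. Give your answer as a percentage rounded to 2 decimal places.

(1 + g_nom) = (1 + g_real)(1 + π), so g_real = 1.1100 / 1.0530 − 1 = 0.05413.

5.41%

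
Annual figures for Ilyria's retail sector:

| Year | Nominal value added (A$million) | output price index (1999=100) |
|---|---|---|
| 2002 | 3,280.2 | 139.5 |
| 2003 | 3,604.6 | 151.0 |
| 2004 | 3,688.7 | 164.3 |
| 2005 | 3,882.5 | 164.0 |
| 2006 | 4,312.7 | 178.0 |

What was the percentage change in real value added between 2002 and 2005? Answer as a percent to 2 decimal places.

Real value added 2002 = 3280.2/1.395 = 2351.40.
Real value added 2005 = 3882.5/1.640 = 2367.38.
Change = 2367.38/2351.40 − 1 = 0.0068.

0.68%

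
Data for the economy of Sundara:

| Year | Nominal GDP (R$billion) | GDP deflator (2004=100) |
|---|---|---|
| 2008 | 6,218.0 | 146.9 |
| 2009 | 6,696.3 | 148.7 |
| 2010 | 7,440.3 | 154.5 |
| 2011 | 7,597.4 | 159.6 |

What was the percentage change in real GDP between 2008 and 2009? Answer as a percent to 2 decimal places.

Real GDP 2008 = 6218.0/1.469 = 4232.81.
Real GDP 2009 = 6696.3/1.487 = 4503.23.
Change = 4503.23/4232.81 − 1 = 0.0639.

6.39%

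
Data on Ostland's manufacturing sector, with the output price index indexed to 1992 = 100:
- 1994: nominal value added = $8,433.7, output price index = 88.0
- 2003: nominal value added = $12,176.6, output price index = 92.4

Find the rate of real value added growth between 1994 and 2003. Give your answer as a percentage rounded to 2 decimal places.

37.51%

Deflate each year: 1994 → 8433.7/0.880 = 9583.75; 2003 → 12176.6/0.924 = 13178.14.
So real value added changed by 13178.14/9583.75 − 1 = 0.3751, i.e. 37.51%.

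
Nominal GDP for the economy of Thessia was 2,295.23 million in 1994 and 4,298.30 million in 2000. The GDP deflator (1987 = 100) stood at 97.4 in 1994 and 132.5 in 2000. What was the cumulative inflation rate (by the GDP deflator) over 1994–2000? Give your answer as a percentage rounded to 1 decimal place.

Price-level change = 132.5 / 97.4 − 1 = 0.3604.

36.0%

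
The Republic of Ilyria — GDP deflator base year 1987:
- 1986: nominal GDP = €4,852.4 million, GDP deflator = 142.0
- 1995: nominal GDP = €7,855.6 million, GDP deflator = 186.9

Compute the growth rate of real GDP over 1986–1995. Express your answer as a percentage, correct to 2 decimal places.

Deflate each year: 1986 → 4852.4/1.420 = 3417.18; 1995 → 7855.6/1.869 = 4203.10.
So real GDP changed by 4203.10/3417.18 − 1 = 0.2300, i.e. 23.00%.

23.00%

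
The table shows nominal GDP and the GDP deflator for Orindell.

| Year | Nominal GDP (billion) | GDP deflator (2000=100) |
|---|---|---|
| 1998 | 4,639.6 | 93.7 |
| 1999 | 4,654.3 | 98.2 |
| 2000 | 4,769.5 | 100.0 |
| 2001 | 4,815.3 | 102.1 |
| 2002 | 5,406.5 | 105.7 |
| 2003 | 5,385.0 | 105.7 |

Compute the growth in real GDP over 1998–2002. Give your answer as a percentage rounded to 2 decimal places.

3.30%

Real GDP 1998 = 4639.6/0.937 = 4951.55.
Real GDP 2002 = 5406.5/1.057 = 5114.95.
Change = 5114.95/4951.55 − 1 = 0.0330.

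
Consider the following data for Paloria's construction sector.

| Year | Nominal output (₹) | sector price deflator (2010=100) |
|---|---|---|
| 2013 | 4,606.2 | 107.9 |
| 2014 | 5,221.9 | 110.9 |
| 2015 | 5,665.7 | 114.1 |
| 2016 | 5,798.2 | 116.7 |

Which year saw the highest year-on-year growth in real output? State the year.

2014

2014: real = 5221.9/1.109 = 4708.66; growth vs 2013 (4268.95) = 10.30%.
2015: real = 5665.7/1.141 = 4965.56; growth vs 2014 (4708.66) = 5.46%.
2016: real = 5798.2/1.167 = 4968.47; growth vs 2015 (4965.56) = 0.06%.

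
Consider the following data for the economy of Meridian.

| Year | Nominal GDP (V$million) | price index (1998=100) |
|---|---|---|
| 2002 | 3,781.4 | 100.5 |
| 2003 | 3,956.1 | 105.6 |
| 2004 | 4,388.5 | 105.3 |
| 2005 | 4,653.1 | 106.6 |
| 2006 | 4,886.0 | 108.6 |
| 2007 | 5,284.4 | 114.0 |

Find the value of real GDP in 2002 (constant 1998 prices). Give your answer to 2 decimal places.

V$3,762.59 million

Real GDP 2002 = 3781.4 / 1.005 = 3762.59.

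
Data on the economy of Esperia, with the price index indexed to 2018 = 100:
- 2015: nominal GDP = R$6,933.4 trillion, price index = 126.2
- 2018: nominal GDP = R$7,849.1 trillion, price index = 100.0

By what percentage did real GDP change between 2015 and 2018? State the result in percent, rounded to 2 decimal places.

42.87%

Real GDP 2015 = 6933.4 / 1.262 = 5493.98.
Real GDP 2018 = 7849.1 / 1.000 = 7849.10.
Real growth = 7849.10 / 5493.98 − 1 = 0.4287.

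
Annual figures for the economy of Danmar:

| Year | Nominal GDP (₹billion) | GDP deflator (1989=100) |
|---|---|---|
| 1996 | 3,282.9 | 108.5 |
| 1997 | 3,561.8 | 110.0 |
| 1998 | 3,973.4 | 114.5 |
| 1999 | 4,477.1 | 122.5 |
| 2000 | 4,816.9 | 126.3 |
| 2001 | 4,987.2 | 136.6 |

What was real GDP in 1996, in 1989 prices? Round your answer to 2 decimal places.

₹3,025.71 billion

Real GDP 1996 = 3282.9 / 1.085 = 3025.71.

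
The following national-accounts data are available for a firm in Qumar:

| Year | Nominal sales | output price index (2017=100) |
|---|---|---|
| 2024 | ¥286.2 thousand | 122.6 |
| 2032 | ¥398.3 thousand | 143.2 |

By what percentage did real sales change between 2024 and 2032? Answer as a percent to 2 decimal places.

19.15%

Deflate each year: 2024 → 286.2/1.226 = 233.44; 2032 → 398.3/1.432 = 278.14.
So real sales changed by 278.14/233.44 − 1 = 0.1915, i.e. 19.15%.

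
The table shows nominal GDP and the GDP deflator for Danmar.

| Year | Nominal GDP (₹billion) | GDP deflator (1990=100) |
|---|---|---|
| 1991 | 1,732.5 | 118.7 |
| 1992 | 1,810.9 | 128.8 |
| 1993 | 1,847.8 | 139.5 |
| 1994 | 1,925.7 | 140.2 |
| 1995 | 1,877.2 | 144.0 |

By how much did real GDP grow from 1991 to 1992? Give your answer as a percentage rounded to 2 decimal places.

-3.67%

Real GDP 1991 = 1732.5/1.187 = 1459.56.
Real GDP 1992 = 1810.9/1.288 = 1405.98.
Change = 1405.98/1459.56 − 1 = -0.0367.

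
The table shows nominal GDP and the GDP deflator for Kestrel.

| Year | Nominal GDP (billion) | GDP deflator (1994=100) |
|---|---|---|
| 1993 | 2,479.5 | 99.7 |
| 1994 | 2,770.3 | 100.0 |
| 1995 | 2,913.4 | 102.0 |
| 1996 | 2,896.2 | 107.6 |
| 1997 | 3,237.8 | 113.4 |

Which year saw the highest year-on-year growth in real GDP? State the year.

1994: real = 2770.3/1.000 = 2770.30; growth vs 1993 (2486.96) = 11.39%.
1995: real = 2913.4/1.020 = 2856.27; growth vs 1994 (2770.30) = 3.10%.
1996: real = 2896.2/1.076 = 2691.64; growth vs 1995 (2856.27) = -5.76%.
1997: real = 3237.8/1.134 = 2855.20; growth vs 1996 (2691.64) = 6.08%.

1994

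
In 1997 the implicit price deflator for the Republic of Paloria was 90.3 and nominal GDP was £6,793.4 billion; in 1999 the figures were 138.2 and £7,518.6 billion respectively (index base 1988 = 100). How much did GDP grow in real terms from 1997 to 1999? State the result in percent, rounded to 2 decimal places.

Real GDP 1997 = 6793.4 / 0.903 = 7523.15.
Real GDP 1999 = 7518.6 / 1.382 = 5440.38.
Real growth = 5440.38 / 7523.15 − 1 = -0.2768.

-27.68%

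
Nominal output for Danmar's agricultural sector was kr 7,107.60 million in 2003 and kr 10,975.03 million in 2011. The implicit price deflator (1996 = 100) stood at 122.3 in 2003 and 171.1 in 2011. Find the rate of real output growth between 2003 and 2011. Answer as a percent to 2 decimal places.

10.37%

Real output 2003 = 7107.60 / 1.223 = 5811.61.
Real output 2011 = 10975.03 / 1.711 = 6414.40.
Real growth = 6414.40 / 5811.61 − 1 = 0.1037.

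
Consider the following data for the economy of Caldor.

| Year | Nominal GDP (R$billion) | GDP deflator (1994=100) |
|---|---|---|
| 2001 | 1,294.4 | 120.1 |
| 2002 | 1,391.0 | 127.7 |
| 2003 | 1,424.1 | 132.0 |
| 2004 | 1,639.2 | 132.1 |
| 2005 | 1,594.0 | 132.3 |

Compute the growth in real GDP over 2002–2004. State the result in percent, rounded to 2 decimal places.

13.92%

Real GDP 2002 = 1391.0/1.277 = 1089.27.
Real GDP 2004 = 1639.2/1.321 = 1240.88.
Change = 1240.88/1089.27 − 1 = 0.1392.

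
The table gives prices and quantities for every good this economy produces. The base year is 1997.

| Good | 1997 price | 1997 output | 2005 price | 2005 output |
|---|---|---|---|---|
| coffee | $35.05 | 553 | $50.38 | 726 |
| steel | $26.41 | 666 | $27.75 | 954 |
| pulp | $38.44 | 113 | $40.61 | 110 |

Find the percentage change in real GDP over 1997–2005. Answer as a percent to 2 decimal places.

Real GDP 1997 = Nominal GDP 1997 = 35.05·553 + 26.41·666 + 38.44·113 = 41315.43.
Real GDP 2005 (at 1997 prices) = 35.05·726 + 26.41·954 + 38.44·110 = 54869.84.
Real growth = 54869.84/41315.43 − 1 = 0.3281.

32.81%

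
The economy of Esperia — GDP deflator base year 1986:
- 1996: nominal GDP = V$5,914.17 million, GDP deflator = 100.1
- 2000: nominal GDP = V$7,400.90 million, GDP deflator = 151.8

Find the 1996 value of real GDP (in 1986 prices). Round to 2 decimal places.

V$5,908.26 million

Real GDP = Nominal / (GDP deflator/100) = 5914.17 / 1.001 = 5908.26.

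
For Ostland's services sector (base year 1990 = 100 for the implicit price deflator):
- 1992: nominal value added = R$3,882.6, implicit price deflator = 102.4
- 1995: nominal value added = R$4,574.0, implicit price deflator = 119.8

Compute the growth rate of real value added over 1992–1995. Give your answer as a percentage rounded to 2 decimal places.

Deflate each year: 1992 → 3882.6/1.024 = 3791.60; 1995 → 4574.0/1.198 = 3818.03.
So real value added changed by 3818.03/3791.60 − 1 = 0.0070, i.e. 0.70%.

0.70%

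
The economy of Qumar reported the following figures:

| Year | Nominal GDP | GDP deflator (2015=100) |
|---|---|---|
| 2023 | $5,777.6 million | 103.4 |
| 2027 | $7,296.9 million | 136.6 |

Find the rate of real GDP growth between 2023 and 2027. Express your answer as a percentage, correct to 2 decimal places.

Deflate each year: 2023 → 5777.6/1.034 = 5587.62; 2027 → 7296.9/1.366 = 5341.80.
So real GDP changed by 5341.80/5587.62 − 1 = -0.0440, i.e. -4.40%.

-4.40%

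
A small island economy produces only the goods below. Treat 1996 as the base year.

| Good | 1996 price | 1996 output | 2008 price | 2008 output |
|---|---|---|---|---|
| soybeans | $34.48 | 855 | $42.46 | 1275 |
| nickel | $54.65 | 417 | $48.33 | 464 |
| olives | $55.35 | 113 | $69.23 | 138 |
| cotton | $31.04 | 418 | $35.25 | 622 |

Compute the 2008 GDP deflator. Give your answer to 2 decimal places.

Nominal GDP 2008 = 42.46·1275 + 48.33·464 + 69.23·138 + 35.25·622 = 108040.86.
Real GDP 2008 (at 1996 prices) = 34.48·1275 + 54.65·464 + 55.35·138 + 31.04·622 = 96264.78.
Deflator = Nominal/Real × 100 = 108040.86/96264.78 × 100 = 112.233.

112.23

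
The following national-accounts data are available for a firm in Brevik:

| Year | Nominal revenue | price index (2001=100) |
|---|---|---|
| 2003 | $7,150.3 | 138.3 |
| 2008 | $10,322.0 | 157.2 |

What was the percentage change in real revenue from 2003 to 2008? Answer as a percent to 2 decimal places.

27.00%

Deflate each year: 2003 → 7150.3/1.383 = 5170.14; 2008 → 10322.0/1.572 = 6566.16.
So real revenue changed by 6566.16/5170.14 − 1 = 0.2700, i.e. 27.00%.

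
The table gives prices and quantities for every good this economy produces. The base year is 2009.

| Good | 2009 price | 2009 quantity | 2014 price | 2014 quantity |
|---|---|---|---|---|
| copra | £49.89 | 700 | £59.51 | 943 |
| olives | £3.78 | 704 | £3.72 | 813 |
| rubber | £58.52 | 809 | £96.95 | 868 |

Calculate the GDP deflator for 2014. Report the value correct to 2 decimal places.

142.00

Nominal GDP 2014 = 59.51·943 + 3.72·813 + 96.95·868 = 143294.89.
Real GDP 2014 (at 2009 prices) = 49.89·943 + 3.78·813 + 58.52·868 = 100914.77.
Deflator = Nominal/Real × 100 = 143294.89/100914.77 × 100 = 141.996.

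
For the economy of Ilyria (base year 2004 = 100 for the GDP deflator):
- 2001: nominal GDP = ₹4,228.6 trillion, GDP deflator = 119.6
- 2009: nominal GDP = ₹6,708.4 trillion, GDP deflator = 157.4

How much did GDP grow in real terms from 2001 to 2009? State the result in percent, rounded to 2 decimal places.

20.54%

Real GDP 2001 = 4228.6 / 1.196 = 3535.62.
Real GDP 2009 = 6708.4 / 1.574 = 4262.01.
Real growth = 4262.01 / 3535.62 − 1 = 0.2054.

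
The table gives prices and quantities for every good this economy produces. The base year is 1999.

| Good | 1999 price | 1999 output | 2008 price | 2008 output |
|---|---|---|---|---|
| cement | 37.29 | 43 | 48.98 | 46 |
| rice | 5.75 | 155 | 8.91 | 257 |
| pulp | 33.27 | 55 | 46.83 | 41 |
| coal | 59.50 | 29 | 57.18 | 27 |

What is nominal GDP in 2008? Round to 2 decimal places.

Nominal GDP 2008 = Σ (p_2008 × q_2008) = 48.98·46 + 8.91·257 + 46.83·41 + 57.18·27 = 8006.84.

8006.84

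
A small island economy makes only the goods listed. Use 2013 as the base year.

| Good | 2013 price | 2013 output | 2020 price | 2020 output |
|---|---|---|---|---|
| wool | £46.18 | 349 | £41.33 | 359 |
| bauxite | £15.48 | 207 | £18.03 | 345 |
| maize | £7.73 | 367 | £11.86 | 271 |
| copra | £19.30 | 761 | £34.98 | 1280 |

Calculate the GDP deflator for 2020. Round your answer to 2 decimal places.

Nominal GDP 2020 = 41.33·359 + 18.03·345 + 11.86·271 + 34.98·1280 = 69046.28.
Real GDP 2020 (at 2013 prices) = 46.18·359 + 15.48·345 + 7.73·271 + 19.30·1280 = 48718.05.
Deflator = Nominal/Real × 100 = 69046.28/48718.05 × 100 = 141.726.

141.73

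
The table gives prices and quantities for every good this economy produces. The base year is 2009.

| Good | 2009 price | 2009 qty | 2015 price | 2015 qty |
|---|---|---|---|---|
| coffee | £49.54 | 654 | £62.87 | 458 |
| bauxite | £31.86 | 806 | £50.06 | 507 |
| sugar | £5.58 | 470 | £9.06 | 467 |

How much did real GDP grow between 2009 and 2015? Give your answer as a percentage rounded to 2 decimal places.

-31.72%

Real GDP 2009 = Nominal GDP 2009 = 49.54·654 + 31.86·806 + 5.58·470 = 60700.92.
Real GDP 2015 (at 2009 prices) = 49.54·458 + 31.86·507 + 5.58·467 = 41448.20.
Real growth = 41448.20/60700.92 − 1 = -0.3172.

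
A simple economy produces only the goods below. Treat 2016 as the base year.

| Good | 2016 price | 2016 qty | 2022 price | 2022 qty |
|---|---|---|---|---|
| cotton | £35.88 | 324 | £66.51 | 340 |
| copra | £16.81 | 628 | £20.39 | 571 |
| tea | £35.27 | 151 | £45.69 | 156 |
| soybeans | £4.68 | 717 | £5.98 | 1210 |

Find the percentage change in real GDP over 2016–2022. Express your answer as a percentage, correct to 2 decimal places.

Real GDP 2016 = Nominal GDP 2016 = 35.88·324 + 16.81·628 + 35.27·151 + 4.68·717 = 30863.13.
Real GDP 2022 (at 2016 prices) = 35.88·340 + 16.81·571 + 35.27·156 + 4.68·1210 = 32962.63.
Real growth = 32962.63/30863.13 − 1 = 0.0680.

6.80%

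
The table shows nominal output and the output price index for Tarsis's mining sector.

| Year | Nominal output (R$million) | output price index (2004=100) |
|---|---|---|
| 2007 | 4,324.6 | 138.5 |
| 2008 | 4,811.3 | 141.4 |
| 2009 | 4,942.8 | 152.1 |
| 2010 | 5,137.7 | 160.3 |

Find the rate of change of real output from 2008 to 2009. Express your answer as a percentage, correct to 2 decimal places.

-4.49%

Real output 2008 = 4811.3/1.414 = 3402.62.
Real output 2009 = 4942.8/1.521 = 3249.70.
Change = 3249.70/3402.62 − 1 = -0.0449.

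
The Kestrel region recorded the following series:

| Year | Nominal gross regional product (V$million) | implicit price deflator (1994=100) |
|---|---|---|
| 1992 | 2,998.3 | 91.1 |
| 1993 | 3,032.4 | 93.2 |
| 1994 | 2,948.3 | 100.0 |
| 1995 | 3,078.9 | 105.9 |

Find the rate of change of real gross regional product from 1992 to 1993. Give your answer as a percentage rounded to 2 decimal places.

-1.14%

Real gross regional product 1992 = 2998.3/0.911 = 3291.22.
Real gross regional product 1993 = 3032.4/0.932 = 3253.65.
Change = 3253.65/3291.22 − 1 = -0.0114.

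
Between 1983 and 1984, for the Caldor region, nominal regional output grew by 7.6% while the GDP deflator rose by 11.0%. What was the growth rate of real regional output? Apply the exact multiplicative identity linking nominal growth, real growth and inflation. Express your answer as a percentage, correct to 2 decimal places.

-3.06%

(1 + g_nom) = (1 + g_real)(1 + π), so g_real = 1.0760 / 1.1100 − 1 = -0.03063.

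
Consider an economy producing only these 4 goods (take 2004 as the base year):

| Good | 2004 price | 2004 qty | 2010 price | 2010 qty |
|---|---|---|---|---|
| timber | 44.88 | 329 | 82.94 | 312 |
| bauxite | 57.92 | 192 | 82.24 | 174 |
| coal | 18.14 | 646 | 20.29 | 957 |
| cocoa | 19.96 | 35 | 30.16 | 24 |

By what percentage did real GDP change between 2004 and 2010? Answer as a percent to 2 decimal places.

Real GDP 2004 = Nominal GDP 2004 = 44.88·329 + 57.92·192 + 18.14·646 + 19.96·35 = 38303.20.
Real GDP 2010 (at 2004 prices) = 44.88·312 + 57.92·174 + 18.14·957 + 19.96·24 = 41919.66.
Real growth = 41919.66/38303.20 − 1 = 0.0944.

9.44%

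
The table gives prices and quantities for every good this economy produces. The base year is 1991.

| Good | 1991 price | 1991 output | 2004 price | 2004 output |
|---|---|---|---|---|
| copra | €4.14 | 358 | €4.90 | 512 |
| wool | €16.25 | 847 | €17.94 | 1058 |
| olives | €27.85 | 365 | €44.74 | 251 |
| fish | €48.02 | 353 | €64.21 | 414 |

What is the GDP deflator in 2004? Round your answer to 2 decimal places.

128.41

Nominal GDP 2004 = 4.90·512 + 17.94·1058 + 44.74·251 + 64.21·414 = 59302.00.
Real GDP 2004 (at 1991 prices) = 4.14·512 + 16.25·1058 + 27.85·251 + 48.02·414 = 46182.81.
Deflator = Nominal/Real × 100 = 59302.00/46182.81 × 100 = 128.407.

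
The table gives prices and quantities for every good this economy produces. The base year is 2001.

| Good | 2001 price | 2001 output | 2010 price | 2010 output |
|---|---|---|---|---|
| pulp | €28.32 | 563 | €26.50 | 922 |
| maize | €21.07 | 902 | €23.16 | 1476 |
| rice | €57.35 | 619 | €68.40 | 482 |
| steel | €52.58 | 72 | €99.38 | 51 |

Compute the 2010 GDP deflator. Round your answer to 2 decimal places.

Nominal GDP 2010 = 26.50·922 + 23.16·1476 + 68.40·482 + 99.38·51 = 96654.34.
Real GDP 2010 (at 2001 prices) = 28.32·922 + 21.07·1476 + 57.35·482 + 52.58·51 = 87534.64.
Deflator = Nominal/Real × 100 = 96654.34/87534.64 × 100 = 110.418.

110.42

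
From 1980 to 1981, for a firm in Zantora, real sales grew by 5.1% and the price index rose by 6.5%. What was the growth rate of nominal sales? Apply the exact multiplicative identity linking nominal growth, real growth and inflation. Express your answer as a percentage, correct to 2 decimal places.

(1 + g_nom) = (1 + g_real)(1 + π) = 1.0510 × 1.0650 = 1.11932.

11.93%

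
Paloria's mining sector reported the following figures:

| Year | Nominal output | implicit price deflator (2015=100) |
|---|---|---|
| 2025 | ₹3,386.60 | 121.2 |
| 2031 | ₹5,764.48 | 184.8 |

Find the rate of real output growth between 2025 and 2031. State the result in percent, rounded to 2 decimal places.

11.63%

Deflate each year: 2025 → 3386.60/1.212 = 2794.22; 2031 → 5764.48/1.848 = 3119.31.
So real output changed by 3119.31/2794.22 − 1 = 0.1163, i.e. 11.63%.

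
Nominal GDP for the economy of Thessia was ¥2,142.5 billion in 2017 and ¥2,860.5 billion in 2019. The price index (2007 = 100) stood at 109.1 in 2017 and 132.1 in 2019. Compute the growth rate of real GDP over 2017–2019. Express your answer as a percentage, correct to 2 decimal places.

Deflate each year: 2017 → 2142.5/1.091 = 1963.79; 2019 → 2860.5/1.321 = 2165.40.
So real GDP changed by 2165.40/1963.79 − 1 = 0.1027, i.e. 10.27%.

10.27%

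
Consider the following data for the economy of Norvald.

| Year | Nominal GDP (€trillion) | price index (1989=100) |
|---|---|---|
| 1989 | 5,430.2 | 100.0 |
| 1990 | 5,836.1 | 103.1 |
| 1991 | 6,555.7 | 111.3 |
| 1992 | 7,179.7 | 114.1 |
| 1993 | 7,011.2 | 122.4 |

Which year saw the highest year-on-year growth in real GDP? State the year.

1990: real = 5836.1/1.031 = 5660.62; growth vs 1989 (5430.20) = 4.24%.
1991: real = 6555.7/1.113 = 5890.12; growth vs 1990 (5660.62) = 4.05%.
1992: real = 7179.7/1.141 = 6292.46; growth vs 1991 (5890.12) = 6.83%.
1993: real = 7011.2/1.224 = 5728.10; growth vs 1992 (6292.46) = -8.97%.

1992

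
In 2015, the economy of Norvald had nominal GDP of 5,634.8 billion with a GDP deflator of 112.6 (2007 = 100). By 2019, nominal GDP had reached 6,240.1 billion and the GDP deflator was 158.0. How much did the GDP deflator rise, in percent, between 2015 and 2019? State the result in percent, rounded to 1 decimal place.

40.3%

Price-level change = 158.0 / 112.6 − 1 = 0.4032.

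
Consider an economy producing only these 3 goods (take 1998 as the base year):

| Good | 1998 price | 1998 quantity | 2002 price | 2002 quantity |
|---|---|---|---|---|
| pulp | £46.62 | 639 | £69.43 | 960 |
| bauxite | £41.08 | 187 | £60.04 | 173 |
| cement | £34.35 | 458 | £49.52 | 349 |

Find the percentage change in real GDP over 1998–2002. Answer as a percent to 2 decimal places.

Real GDP 1998 = Nominal GDP 1998 = 46.62·639 + 41.08·187 + 34.35·458 = 53204.44.
Real GDP 2002 (at 1998 prices) = 46.62·960 + 41.08·173 + 34.35·349 = 63850.19.
Real growth = 63850.19/53204.44 − 1 = 0.2001.

20.01%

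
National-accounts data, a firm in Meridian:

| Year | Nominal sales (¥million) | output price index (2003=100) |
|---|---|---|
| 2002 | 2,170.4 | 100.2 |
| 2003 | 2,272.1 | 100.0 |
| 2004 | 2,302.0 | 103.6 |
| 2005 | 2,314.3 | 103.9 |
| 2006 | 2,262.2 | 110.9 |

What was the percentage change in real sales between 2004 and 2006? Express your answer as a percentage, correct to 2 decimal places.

Real sales 2004 = 2302.0/1.036 = 2222.01.
Real sales 2006 = 2262.2/1.109 = 2039.86.
Change = 2039.86/2222.01 − 1 = -0.0820.

-8.20%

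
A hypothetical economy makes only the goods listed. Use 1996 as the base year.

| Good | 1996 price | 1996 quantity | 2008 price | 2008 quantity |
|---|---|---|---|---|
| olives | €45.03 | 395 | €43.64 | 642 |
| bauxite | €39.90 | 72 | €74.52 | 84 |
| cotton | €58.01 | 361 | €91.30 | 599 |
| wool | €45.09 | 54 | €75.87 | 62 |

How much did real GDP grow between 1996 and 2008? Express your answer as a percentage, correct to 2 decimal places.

58.52%

Real GDP 1996 = Nominal GDP 1996 = 45.03·395 + 39.90·72 + 58.01·361 + 45.09·54 = 44036.12.
Real GDP 2008 (at 1996 prices) = 45.03·642 + 39.90·84 + 58.01·599 + 45.09·62 = 69804.43.
Real growth = 69804.43/44036.12 − 1 = 0.5852.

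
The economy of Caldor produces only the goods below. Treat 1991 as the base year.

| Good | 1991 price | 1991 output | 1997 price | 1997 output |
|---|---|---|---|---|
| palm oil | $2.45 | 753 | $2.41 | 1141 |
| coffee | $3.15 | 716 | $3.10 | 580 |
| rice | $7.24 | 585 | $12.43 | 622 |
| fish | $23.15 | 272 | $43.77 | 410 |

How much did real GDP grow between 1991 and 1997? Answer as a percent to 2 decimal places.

Real GDP 1991 = Nominal GDP 1991 = 2.45·753 + 3.15·716 + 7.24·585 + 23.15·272 = 14632.45.
Real GDP 1997 (at 1991 prices) = 2.45·1141 + 3.15·580 + 7.24·622 + 23.15·410 = 18617.23.
Real growth = 18617.23/14632.45 − 1 = 0.2723.

27.23%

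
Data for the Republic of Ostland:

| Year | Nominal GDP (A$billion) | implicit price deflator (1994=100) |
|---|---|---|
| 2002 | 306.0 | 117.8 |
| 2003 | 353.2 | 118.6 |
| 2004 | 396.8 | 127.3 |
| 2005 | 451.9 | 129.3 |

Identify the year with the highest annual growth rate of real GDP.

2003: real = 353.2/1.186 = 297.81; growth vs 2002 (259.76) = 14.65%.
2004: real = 396.8/1.273 = 311.70; growth vs 2003 (297.81) = 4.66%.
2005: real = 451.9/1.293 = 349.50; growth vs 2004 (311.70) = 12.13%.

2003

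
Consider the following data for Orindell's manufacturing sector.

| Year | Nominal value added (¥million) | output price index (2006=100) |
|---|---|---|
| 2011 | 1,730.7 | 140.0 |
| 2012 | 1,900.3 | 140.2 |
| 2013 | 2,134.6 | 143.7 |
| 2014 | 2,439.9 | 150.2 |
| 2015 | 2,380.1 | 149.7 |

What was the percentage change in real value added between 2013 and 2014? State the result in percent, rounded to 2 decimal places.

Real value added 2013 = 2134.6/1.437 = 1485.46.
Real value added 2014 = 2439.9/1.502 = 1624.43.
Change = 1624.43/1485.46 − 1 = 0.0936.

9.36%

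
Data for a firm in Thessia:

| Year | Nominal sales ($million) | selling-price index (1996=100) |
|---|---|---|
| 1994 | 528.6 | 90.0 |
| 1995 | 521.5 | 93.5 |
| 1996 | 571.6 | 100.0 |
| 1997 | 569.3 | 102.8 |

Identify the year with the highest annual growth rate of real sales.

1995: real = 521.5/0.935 = 557.75; growth vs 1994 (587.33) = -5.04%.
1996: real = 571.6/1.000 = 571.60; growth vs 1995 (557.75) = 2.48%.
1997: real = 569.3/1.028 = 553.79; growth vs 1996 (571.60) = -3.12%.

1996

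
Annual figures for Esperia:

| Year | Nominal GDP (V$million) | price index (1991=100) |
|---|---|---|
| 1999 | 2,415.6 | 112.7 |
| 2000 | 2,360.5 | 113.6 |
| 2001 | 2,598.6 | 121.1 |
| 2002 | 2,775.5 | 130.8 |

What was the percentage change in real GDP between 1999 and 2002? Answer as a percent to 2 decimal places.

Real GDP 1999 = 2415.6/1.127 = 2143.39.
Real GDP 2002 = 2775.5/1.308 = 2121.94.
Change = 2121.94/2143.39 − 1 = -0.0100.

-1.00%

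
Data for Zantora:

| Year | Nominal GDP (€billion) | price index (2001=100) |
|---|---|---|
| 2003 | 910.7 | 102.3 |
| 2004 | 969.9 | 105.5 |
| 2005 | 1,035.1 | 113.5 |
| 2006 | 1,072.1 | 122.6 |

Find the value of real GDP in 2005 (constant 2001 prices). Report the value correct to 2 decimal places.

Real GDP 2005 = 1035.1 / 1.135 = 911.98.

€911.98 billion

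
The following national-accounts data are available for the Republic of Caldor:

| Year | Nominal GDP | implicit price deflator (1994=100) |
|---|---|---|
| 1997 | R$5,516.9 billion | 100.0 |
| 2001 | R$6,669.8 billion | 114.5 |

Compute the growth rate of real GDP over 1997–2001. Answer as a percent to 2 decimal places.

Real GDP 1997 = 5516.9 / 1.000 = 5516.90.
Real GDP 2001 = 6669.8 / 1.145 = 5825.15.
Real growth = 5825.15 / 5516.90 − 1 = 0.0559.

5.59%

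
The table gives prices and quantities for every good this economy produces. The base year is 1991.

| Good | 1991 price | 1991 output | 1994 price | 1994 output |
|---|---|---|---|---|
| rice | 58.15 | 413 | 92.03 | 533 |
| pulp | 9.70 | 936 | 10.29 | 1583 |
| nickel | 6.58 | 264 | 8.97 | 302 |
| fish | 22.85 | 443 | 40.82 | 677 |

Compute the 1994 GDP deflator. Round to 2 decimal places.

Nominal GDP 1994 = 92.03·533 + 10.29·1583 + 8.97·302 + 40.82·677 = 95685.14.
Real GDP 1994 (at 1991 prices) = 58.15·533 + 9.70·1583 + 6.58·302 + 22.85·677 = 63805.66.
Deflator = Nominal/Real × 100 = 95685.14/63805.66 × 100 = 149.963.

149.96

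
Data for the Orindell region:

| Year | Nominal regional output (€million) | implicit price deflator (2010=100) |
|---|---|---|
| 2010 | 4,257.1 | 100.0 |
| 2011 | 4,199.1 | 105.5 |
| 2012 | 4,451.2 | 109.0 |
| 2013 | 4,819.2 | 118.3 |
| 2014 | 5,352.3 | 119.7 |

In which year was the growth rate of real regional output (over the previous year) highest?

2014

2011: real = 4199.1/1.055 = 3980.19; growth vs 2010 (4257.10) = -6.50%.
2012: real = 4451.2/1.090 = 4083.67; growth vs 2011 (3980.19) = 2.60%.
2013: real = 4819.2/1.183 = 4073.71; growth vs 2012 (4083.67) = -0.24%.
2014: real = 5352.3/1.197 = 4471.43; growth vs 2013 (4073.71) = 9.76%.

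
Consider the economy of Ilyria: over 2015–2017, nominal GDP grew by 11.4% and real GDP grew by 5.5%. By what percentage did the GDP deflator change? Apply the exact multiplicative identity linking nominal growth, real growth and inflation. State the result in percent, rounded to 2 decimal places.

(1 + g_nom) = (1 + g_real)(1 + π), so π = 1.1140 / 1.0550 − 1 = 0.05592.

5.59%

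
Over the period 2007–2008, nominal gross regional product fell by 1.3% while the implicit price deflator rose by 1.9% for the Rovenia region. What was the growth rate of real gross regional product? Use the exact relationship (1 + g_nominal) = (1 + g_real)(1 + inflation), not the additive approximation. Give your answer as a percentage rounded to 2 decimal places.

(1 + g_nom) = (1 + g_real)(1 + π), so g_real = 0.9870 / 1.0190 − 1 = -0.03140.

-3.14%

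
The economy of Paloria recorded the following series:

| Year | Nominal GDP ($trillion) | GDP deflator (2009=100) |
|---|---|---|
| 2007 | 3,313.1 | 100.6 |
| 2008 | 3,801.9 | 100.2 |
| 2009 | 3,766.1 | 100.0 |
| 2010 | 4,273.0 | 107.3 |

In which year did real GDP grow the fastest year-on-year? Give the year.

2008: real = 3801.9/1.002 = 3794.31; growth vs 2007 (3293.34) = 15.21%.
2009: real = 3766.1/1.000 = 3766.10; growth vs 2008 (3794.31) = -0.74%.
2010: real = 4273.0/1.073 = 3982.29; growth vs 2009 (3766.10) = 5.74%.

2008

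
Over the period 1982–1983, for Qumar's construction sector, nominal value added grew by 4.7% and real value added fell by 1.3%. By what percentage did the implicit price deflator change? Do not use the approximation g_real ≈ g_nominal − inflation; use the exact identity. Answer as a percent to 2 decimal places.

(1 + g_nom) = (1 + g_real)(1 + π), so π = 1.0470 / 0.9870 − 1 = 0.06079.

6.08%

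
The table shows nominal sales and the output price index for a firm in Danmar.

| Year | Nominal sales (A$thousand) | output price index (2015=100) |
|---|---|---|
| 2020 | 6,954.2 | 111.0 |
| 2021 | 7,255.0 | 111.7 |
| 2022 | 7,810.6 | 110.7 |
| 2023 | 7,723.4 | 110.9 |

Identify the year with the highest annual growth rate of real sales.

2022

2021: real = 7255.0/1.117 = 6495.08; growth vs 2020 (6265.05) = 3.67%.
2022: real = 7810.6/1.107 = 7055.65; growth vs 2021 (6495.08) = 8.63%.
2023: real = 7723.4/1.109 = 6964.29; growth vs 2022 (7055.65) = -1.29%.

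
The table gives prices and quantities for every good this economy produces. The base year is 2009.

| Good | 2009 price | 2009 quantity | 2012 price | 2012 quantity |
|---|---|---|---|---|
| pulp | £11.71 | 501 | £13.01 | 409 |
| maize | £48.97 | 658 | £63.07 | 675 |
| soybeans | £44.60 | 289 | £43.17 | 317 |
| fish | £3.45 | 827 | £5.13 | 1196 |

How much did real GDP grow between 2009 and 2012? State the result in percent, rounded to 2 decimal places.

4.23%

Real GDP 2009 = Nominal GDP 2009 = 11.71·501 + 48.97·658 + 44.60·289 + 3.45·827 = 53831.52.
Real GDP 2012 (at 2009 prices) = 11.71·409 + 48.97·675 + 44.60·317 + 3.45·1196 = 56108.54.
Real growth = 56108.54/53831.52 − 1 = 0.0423.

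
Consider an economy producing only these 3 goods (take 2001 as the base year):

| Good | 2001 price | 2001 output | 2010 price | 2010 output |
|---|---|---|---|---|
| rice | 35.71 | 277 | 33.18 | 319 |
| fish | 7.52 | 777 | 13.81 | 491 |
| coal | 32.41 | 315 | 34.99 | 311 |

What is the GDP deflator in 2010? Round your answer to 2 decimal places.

112.25

Nominal GDP 2010 = 33.18·319 + 13.81·491 + 34.99·311 = 28247.02.
Real GDP 2010 (at 2001 prices) = 35.71·319 + 7.52·491 + 32.41·311 = 25163.32.
Deflator = Nominal/Real × 100 = 28247.02/25163.32 × 100 = 112.255.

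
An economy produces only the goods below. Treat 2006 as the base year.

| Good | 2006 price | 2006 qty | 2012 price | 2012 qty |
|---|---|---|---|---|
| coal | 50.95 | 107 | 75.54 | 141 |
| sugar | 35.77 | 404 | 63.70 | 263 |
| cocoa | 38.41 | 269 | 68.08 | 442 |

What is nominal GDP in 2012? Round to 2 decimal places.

Nominal GDP 2012 = Σ (p_2012 × q_2012) = 75.54·141 + 63.70·263 + 68.08·442 = 57495.60.

57495.60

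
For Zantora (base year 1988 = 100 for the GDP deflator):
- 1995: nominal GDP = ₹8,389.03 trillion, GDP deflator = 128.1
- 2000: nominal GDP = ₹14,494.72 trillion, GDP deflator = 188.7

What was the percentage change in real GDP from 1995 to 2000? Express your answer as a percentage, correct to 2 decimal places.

17.29%

Real GDP 1995 = 8389.03 / 1.281 = 6548.81.
Real GDP 2000 = 14494.72 / 1.887 = 7681.36.
Real growth = 7681.36 / 6548.81 − 1 = 0.1729.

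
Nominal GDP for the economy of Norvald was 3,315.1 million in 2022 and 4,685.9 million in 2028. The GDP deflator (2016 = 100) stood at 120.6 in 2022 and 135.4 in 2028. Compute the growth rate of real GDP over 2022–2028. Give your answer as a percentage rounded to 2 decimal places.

Real GDP 2022 = 3315.1 / 1.206 = 2748.84.
Real GDP 2028 = 4685.9 / 1.354 = 3460.78.
Real growth = 3460.78 / 2748.84 − 1 = 0.2590.

25.90%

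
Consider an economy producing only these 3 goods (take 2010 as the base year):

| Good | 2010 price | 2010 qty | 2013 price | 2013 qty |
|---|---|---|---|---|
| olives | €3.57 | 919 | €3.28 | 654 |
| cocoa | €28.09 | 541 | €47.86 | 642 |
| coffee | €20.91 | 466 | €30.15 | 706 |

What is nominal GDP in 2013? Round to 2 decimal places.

€54157.14

Nominal GDP 2013 = Σ (p_2013 × q_2013) = 3.28·654 + 47.86·642 + 30.15·706 = 54157.14.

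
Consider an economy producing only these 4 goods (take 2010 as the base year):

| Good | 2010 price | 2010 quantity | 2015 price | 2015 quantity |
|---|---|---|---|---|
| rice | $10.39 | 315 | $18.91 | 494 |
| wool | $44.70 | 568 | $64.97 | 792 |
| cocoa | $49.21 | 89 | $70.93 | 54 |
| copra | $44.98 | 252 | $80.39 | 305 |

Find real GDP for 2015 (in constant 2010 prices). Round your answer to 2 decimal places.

$56911.30

Real GDP 2015 = Σ (p_2010 × q_2015) = 10.39·494 + 44.70·792 + 49.21·54 + 44.98·305 = 56911.30.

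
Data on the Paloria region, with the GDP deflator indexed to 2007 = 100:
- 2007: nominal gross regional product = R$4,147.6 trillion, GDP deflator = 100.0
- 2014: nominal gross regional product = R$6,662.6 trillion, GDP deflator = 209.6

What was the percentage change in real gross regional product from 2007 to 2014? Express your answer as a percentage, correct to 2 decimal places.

-23.36%

Deflate each year: 2007 → 4147.6/1.000 = 4147.60; 2014 → 6662.6/2.096 = 3178.72.
So real gross regional product changed by 3178.72/4147.60 − 1 = -0.2336, i.e. -23.36%.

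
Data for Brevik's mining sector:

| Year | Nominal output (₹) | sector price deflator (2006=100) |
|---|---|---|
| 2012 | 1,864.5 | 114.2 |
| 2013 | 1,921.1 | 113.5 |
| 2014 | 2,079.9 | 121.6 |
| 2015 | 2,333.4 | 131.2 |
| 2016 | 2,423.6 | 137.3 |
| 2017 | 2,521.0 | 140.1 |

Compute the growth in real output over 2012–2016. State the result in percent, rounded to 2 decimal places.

8.12%

Real output 2012 = 1864.5/1.142 = 1632.66.
Real output 2016 = 2423.6/1.373 = 1765.19.
Change = 1765.19/1632.66 − 1 = 0.0812.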